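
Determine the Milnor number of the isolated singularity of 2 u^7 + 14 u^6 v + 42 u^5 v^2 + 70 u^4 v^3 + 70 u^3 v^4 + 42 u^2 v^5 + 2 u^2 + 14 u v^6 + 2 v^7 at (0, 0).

6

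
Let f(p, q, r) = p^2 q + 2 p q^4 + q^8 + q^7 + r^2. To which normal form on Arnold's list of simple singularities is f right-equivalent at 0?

D9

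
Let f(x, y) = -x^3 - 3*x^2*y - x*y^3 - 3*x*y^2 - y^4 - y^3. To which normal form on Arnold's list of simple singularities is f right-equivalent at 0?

The Hessian of f at 0 is [[0, 0], [0, 0]] with rank 0, so corank 2. A Groebner basis of the Jacobian ideal J(f) in C{x,y} is {x^3 + 3*x^2*y + 6*x^2 + 12*x*y + 6*y^2, -3*x^2 + x*y^2 - 6*x*y - 3*y^2, 3*x^2 + 6*x*y + y^3 + 3*y^2}; counting standard monomials gives mu = 7. Corank 2; j^3 = -(x + y)^3 is a perfect cube, so E-series; the 4-jet and mu = 7 give E_7.

E_7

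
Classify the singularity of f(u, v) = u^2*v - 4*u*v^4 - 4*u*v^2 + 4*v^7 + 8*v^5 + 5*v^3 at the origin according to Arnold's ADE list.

D4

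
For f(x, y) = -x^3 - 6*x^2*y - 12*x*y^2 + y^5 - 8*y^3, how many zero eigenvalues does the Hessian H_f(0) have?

2

Hessian at 0 has rank 0.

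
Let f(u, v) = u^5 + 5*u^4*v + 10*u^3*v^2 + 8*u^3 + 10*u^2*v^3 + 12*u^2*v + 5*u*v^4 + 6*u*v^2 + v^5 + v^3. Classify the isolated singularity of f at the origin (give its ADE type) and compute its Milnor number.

The Hessian of f at 0 is [[0, 0], [0, 0]] with rank 0, so corank 2. A Groebner basis of the Jacobian ideal J(f) in C{u,v} is {v^5, u*v^3 + 5*v^4/8, u^2 + u*v + v^2/4}; counting standard monomials gives mu = 8. Corank 2; j^3 = (2*u + v)^3 is a perfect cube, so E-series; the 5-jet and mu = 8 give E_8.

Type E_{8}, Milnor number mu = 8.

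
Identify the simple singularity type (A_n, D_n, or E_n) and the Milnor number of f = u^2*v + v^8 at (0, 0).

The Hessian of f at 0 is [[0, 0], [0, 0]] with rank 0, so corank 2. A Groebner basis of the Jacobian ideal J(f) in C{u,v} is {u^2/8 + v^7, u^3, u*v}; counting standard monomials gives mu = 9. Corank 2; j^3 = u^2*v has shape L^2 M (L != M), so D-series; mu = 9 gives D_9.

Type D_9, Milnor number mu = 9.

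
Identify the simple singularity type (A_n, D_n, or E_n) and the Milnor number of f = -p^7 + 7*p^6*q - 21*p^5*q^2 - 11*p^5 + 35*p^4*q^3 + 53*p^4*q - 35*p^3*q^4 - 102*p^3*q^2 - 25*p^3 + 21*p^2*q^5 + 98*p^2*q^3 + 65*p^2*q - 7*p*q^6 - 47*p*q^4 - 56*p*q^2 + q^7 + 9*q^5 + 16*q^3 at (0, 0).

Type D_{6}, Milnor number mu = 6.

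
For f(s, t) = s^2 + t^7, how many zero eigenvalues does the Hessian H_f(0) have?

Hessian at 0 has rank 1.

1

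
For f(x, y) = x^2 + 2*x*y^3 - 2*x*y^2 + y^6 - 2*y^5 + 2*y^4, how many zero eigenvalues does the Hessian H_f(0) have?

1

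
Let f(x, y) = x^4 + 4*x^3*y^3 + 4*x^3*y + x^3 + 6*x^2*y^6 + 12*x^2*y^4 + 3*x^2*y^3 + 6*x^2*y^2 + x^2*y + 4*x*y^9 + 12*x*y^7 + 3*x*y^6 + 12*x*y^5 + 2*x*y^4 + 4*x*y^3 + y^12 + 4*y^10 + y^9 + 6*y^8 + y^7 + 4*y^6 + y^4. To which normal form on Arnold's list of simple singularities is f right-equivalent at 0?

D_5

The Hessian of f at 0 has rank 0. Corank 2; j^3 = x^2*(x + y) has shape L^2 M (L != M), so D-series; mu = 5 gives D_5.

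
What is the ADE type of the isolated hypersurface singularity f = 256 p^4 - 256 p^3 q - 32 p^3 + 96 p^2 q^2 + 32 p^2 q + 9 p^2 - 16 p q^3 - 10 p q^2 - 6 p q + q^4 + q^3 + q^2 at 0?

A2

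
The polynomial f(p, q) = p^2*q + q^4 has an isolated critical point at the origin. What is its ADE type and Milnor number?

Type D_5, Milnor number mu = 5.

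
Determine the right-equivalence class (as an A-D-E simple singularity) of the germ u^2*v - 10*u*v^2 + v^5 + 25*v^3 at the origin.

D6

The Hessian of f at 0 has rank 0. Corank 2; j^3 = v*(u - 5*v)^2 has shape L^2 M (L != M), so D-series; mu = 6 gives D_6.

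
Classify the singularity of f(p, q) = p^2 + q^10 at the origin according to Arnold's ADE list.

A9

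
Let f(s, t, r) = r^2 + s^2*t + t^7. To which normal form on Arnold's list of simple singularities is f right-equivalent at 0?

The Hessian of f at 0 has rank 1. Corank 2; j^3 = s^2*t has shape L^2 M (L != M), so D-series; mu = 8 gives D_8.

D_{8}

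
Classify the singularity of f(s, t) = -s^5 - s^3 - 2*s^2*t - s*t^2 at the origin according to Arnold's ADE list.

The Hessian of f at 0 has rank 0. Corank 2; j^3 = -s*(s + t)^2 has shape L^2 M (L != M), so D-series; mu = 6 gives D_6.

D6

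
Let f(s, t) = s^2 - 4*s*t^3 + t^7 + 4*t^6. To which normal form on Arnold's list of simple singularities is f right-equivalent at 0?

A_{6}

The Hessian of f at 0 has rank 1. Corank 1: A-series; mu = 6 gives A_6.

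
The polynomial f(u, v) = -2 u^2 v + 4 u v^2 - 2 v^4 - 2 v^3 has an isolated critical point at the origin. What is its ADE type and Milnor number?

The Hessian of f at 0 has rank 0. Corank 2; j^3 = -2*v*(u - v)^2 has shape L^2 M (L != M), so D-series; mu = 5 gives D_5.

Type D_{5}, Milnor number mu = 5.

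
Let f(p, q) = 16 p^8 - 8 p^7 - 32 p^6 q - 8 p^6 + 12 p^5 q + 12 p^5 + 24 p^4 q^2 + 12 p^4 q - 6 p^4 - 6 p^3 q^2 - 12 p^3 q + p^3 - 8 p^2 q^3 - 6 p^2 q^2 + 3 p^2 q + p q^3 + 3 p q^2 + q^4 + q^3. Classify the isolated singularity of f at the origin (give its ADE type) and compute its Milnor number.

The Hessian of f at 0 has rank 0. Corank 2; j^3 = (p + q)^3 is a perfect cube, so E-series; the 4-jet and mu = 7 give E_7.

Type E_{7}, Milnor number mu = 7.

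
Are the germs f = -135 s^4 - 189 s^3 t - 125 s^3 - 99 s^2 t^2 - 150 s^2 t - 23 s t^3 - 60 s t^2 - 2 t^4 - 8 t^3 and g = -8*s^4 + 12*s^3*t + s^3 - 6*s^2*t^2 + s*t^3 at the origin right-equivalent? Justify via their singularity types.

Yes.

The Hessian of f at 0 has rank 0. Corank 2; j^3 = -(5*s + 2*t)^3 is a perfect cube, so E-series; the 4-jet and mu = 7 give E_7. The Hessian of g at 0 has rank 0. Corank 2; j^3 = s^3 is a perfect cube, so E-series; the 4-jet and mu = 7 give E_7. Both have type E_7, hence right-equivalent.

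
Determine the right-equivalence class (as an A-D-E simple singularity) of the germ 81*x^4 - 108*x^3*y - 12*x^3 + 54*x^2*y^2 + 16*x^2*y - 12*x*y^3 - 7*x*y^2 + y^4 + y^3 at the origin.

D_{5}

The Hessian of f at 0 has rank 0. Corank 2; j^3 = -(2*x - y)^2*(3*x - y) has shape L^2 M (L != M), so D-series; mu = 5 gives D_5.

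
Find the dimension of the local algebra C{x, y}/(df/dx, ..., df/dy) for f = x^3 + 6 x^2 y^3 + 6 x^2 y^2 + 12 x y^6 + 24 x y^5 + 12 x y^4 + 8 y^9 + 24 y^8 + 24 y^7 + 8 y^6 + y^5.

8

The Hessian of f at 0 has rank 0. Corank 2; j^3 = x^3 is a perfect cube, so E-series; the 5-jet and mu = 8 give E_8.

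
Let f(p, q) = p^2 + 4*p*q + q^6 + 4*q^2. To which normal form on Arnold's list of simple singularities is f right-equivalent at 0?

The Hessian of f at 0 has rank 1. Corank 1: A-series; mu = 5 gives A_5.

A_{5}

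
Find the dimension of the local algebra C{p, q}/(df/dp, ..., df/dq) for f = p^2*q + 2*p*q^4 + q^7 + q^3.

The Hessian of f at 0 has rank 0. Corank 2; j^3 = q*(p^2 + q^2) splits into three distinct lines over C (the quadratic factor has nonzero discriminant), so D_4.

4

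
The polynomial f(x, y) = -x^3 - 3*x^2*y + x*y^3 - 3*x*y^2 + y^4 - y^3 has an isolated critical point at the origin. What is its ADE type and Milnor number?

Type E7, Milnor number mu = 7.

The Hessian of f at 0 is [[0, 0], [0, 0]] with rank 0, so corank 2. A Groebner basis of the Jacobian ideal J(f) in C{x,y} is {x^3 + 3*x^2*y - 6*x^2 - 12*x*y - 6*y^2, 3*x^2 + x*y^2 + 6*x*y + 3*y^2, -3*x^2 - 6*x*y + y^3 - 3*y^2}; counting standard monomials gives mu = 7. Corank 2; j^3 = -(x + y)^3 is a perfect cube, so E-series; the 4-jet and mu = 7 give E_7.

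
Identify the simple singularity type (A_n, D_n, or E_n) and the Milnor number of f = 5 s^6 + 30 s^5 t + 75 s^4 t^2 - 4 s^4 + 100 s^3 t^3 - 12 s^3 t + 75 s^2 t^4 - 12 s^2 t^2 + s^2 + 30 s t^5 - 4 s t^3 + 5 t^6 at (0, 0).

The Hessian of f at 0 has rank 1. Corank 1: A-series; mu = 5 gives A_5.

Type A5, Milnor number mu = 5.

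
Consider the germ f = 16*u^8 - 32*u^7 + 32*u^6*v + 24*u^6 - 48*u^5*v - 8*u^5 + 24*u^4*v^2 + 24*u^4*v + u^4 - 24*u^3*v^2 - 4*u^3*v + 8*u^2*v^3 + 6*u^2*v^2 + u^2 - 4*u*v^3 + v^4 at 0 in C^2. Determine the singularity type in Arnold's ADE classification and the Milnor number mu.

Type A_{3}, Milnor number mu = 3.

The Hessian of f at 0 has rank 1. Corank 1: A-series; mu = 3 gives A_3.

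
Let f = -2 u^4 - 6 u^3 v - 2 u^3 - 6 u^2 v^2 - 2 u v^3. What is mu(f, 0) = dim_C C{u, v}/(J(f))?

7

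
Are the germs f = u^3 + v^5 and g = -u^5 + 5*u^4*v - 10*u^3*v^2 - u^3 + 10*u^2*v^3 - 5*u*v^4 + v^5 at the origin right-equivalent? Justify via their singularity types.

The Hessian of f at 0 has rank 0. Corank 2; j^3 = u^3 is a perfect cube, so E-series; the 5-jet and mu = 8 give E_8. The Hessian of g at 0 has rank 0. Corank 2; j^3 = -u^3 is a perfect cube, so E-series; the 5-jet and mu = 8 give E_8. Both have type E_8, hence right-equivalent.

Yes.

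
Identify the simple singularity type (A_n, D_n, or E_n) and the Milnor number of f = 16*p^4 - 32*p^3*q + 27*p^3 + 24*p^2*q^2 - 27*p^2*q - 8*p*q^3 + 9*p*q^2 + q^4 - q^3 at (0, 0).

The Hessian of f at 0 has rank 0. Corank 2; j^3 = (3*p - q)^3 is a perfect cube, so E-series; the 4-jet and mu = 6 give E_6.

Type E_6, Milnor number mu = 6.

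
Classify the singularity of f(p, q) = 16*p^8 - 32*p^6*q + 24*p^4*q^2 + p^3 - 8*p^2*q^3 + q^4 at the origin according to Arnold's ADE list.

E_6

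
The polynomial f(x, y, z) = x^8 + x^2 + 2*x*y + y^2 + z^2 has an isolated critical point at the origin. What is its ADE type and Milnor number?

Type A_{7}, Milnor number mu = 7.

The Hessian of f at 0 is [[2, 2, 0], [2, 2, 0], [0, 0, 2]] with rank 2, so corank 1. A Groebner basis of the Jacobian ideal J(f) in C{x,y,z} is {y^7, x + y, z}; counting standard monomials gives mu = 7. Corank 1: A-series; mu = 7 gives A_7.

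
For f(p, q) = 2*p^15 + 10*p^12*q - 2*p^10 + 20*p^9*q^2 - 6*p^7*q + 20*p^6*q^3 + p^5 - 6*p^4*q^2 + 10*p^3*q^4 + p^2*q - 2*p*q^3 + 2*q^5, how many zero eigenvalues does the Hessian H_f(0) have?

2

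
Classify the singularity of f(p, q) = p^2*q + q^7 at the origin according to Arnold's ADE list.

The Hessian of f at 0 has rank 0. Corank 2; j^3 = p^2*q has shape L^2 M (L != M), so D-series; mu = 8 gives D_8.

D_8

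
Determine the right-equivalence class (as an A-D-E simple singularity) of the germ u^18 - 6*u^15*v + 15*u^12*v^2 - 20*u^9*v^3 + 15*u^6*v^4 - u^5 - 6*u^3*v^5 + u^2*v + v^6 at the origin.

The Hessian of f at 0 has rank 0. Corank 2; j^3 = u^2*v has shape L^2 M (L != M), so D-series; mu = 7 gives D_7.

D_{7}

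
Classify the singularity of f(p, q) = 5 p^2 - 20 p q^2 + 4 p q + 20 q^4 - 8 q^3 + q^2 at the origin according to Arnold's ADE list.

The Hessian of f at 0 has rank 2. Corank 0: nondegenerate Morse point, so A_1.

A_1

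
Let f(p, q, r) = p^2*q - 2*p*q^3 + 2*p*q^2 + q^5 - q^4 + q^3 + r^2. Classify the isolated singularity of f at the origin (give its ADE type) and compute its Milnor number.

Type D5, Milnor number mu = 5.

The Hessian of f at 0 is [[0, 0, 0], [0, 0, 0], [0, 0, 2]] with rank 1, so corank 2. A Groebner basis of the Jacobian ideal J(f) in C{p,q,r} is {p*q^2 + p*q + q^2, -p*q + q^3 - q^2, p^2 + 6*p*q + 5*q^2, r}; counting standard monomials gives mu = 5. Corank 2; j^3 = q*(p + q)^2 has shape L^2 M (L != M), so D-series; mu = 5 gives D_5.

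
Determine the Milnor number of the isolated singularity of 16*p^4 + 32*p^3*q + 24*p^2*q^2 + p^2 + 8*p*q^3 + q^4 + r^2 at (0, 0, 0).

3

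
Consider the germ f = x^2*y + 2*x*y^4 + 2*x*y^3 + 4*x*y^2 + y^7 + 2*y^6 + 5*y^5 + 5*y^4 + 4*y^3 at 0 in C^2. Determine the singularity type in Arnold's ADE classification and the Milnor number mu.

Type D5, Milnor number mu = 5.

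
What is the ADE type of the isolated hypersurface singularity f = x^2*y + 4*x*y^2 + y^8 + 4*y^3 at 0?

D_9

The Hessian of f at 0 has rank 0. Corank 2; j^3 = y*(x + 2*y)^2 has shape L^2 M (L != M), so D-series; mu = 9 gives D_9.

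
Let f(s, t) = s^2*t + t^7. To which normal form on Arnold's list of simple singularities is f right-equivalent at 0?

The Hessian of f at 0 is [[0, 0], [0, 0]] with rank 0, so corank 2. A Groebner basis of the Jacobian ideal J(f) in C{s,t} is {s^2/7 + t^6, s^3, s*t}; counting standard monomials gives mu = 8. Corank 2; j^3 = s^2*t has shape L^2 M (L != M), so D-series; mu = 8 gives D_8.

D_{8}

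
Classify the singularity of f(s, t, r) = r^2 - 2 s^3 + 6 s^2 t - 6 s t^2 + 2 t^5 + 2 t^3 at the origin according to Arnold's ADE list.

E_8

The Hessian of f at 0 has rank 1. Corank 2; j^3 = -2*(s - t)^3 is a perfect cube, so E-series; the 5-jet and mu = 8 give E_8.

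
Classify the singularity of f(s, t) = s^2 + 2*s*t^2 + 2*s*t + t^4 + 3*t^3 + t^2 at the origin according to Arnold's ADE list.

The Hessian of f at 0 is [[2, 2], [2, 2]] with rank 1, so corank 1. A Groebner basis of the Jacobian ideal J(f) in C{s,t} is {t^2, s + t}; counting standard monomials gives mu = 2. Corank 1: A-series; mu = 2 gives A_2.

A2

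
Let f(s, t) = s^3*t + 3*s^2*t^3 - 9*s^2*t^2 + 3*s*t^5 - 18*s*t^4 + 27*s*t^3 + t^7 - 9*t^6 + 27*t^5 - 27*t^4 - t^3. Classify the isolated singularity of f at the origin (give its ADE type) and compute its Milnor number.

Type E7, Milnor number mu = 7.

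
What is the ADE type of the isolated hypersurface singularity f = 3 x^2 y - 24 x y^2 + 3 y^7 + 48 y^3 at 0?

D8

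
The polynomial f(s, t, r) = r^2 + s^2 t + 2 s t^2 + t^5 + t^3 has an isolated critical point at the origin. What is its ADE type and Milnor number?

Type D_6, Milnor number mu = 6.

The Hessian of f at 0 has rank 1. Corank 2; j^3 = t*(s + t)^2 has shape L^2 M (L != M), so D-series; mu = 6 gives D_6.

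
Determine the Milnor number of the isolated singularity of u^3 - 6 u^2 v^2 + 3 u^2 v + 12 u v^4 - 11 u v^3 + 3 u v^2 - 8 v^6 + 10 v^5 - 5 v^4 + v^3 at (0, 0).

7

The Hessian of f at 0 has rank 0. Corank 2; j^3 = (u + v)^3 is a perfect cube, so E-series; the 4-jet and mu = 7 give E_7.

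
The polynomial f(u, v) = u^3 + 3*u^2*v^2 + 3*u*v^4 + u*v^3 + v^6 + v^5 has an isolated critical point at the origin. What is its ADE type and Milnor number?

The Hessian of f at 0 has rank 0. Corank 2; j^3 = u^3 is a perfect cube, so E-series; the 4-jet and mu = 7 give E_7.

Type E_7, Milnor number mu = 7.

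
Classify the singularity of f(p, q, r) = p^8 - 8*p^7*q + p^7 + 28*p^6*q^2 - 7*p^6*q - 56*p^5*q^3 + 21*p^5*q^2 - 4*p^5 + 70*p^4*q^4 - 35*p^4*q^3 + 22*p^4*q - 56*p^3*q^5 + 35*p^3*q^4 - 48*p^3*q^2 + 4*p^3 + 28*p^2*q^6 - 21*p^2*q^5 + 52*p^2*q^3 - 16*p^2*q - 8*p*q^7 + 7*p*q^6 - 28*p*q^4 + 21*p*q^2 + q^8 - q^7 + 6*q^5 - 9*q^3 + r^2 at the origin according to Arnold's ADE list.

The Hessian of f at 0 is [[0, 0, 0], [0, 0, 0], [0, 0, 2]] with rank 1, so corank 2. A Groebner basis of the Jacobian ideal J(f) in C{p,q,r} is {p^2*q^2 + 960*p^2*q + 168*p^2 - 2880*p*q^2 - 540*p*q + 2160*q^3 + 432*q^2, 704*p^2*q + 128*p^2 + p*q^3 - 2112*p*q^2 - 408*p*q + 1584*q^3 + 324*q^2, 512*p^2*q + 96*p^2 - 1536*p*q^2 - 304*p*q + q^4 + 1152*q^3 + 240*q^2, p^3 - 9*p^2*q/2 + 27*p*q^2/4 - 27*q^3/8, r}; counting standard monomials gives mu = 9. Corank 2; j^3 = (p - q)*(2*p - 3*q)^2 has shape L^2 M (L != M), so D-series; mu = 9 gives D_9.

D9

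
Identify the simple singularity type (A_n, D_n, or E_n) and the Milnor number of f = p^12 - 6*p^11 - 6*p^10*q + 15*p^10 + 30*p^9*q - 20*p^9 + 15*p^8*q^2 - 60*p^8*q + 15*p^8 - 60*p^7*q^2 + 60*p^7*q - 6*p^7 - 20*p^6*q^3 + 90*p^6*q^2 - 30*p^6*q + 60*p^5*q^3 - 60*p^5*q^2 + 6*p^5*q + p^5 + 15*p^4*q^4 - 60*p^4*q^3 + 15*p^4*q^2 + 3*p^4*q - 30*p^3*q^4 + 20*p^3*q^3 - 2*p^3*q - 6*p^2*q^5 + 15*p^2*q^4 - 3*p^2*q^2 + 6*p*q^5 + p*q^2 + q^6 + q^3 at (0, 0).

Type D_7, Milnor number mu = 7.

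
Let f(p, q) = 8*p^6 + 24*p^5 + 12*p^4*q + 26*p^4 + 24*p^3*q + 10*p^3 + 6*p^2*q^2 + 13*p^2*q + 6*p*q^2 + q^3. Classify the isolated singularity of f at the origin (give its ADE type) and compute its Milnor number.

Type D_4, Milnor number mu = 4.

The Hessian of f at 0 has rank 0. Corank 2; j^3 = (2*p + q)*(5*p^2 + 4*p*q + q^2) splits into three distinct lines over C (the quadratic factor has nonzero discriminant), so D_4.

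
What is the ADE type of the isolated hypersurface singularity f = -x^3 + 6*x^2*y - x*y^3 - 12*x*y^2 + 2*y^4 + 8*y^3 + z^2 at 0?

The Hessian of f at 0 has rank 1. Corank 2; j^3 = -(x - 2*y)^3 is a perfect cube, so E-series; the 4-jet and mu = 7 give E_7.

E_7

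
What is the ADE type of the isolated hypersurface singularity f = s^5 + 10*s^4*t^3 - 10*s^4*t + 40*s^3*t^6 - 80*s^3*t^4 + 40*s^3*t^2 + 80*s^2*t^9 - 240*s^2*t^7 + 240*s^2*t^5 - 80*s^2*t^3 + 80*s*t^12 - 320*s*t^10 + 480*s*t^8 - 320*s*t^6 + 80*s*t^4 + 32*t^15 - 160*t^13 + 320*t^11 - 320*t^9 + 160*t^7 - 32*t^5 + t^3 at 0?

E_{8}

The Hessian of f at 0 is [[0, 0], [0, 0]] with rank 0, so corank 2. A Groebner basis of the Jacobian ideal J(f) in C{s,t} is {s^4 - 8*s^3*t, t^2}; counting standard monomials gives mu = 8. Corank 2; j^3 = t^3 is a perfect cube, so E-series; the 5-jet and mu = 8 give E_8.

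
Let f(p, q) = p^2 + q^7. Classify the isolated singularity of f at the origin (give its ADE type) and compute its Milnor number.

The Hessian of f at 0 has rank 1. Corank 1: A-series; mu = 6 gives A_6.

Type A6, Milnor number mu = 6.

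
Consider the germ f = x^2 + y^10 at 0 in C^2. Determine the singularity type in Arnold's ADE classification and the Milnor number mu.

The Hessian of f at 0 is [[2, 0], [0, 0]] with rank 1, so corank 1. A Groebner basis of the Jacobian ideal J(f) in C{x,y} is {y^9, x}; counting standard monomials gives mu = 9. Corank 1: A-series; mu = 9 gives A_9.

Type A_{9}, Milnor number mu = 9.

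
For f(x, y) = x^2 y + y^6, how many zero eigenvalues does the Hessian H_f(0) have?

2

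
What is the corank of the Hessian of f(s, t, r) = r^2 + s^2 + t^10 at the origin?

1

Hessian at 0 has rank 2.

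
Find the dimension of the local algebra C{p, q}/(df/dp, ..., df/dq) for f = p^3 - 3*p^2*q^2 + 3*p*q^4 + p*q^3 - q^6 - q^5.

The Hessian of f at 0 is [[0, 0], [0, 0]] with rank 0, so corank 2. A Groebner basis of the Jacobian ideal J(f) in C{p,q} is {-p^2 + q^4 - q^3/3, p^3, p^2*q + p^2/3 + q^3/9, -p^2 + p*q^2 - q^3/3}; counting standard monomials gives mu = 7. Corank 2; j^3 = p^3 is a perfect cube, so E-series; the 4-jet and mu = 7 give E_7.

7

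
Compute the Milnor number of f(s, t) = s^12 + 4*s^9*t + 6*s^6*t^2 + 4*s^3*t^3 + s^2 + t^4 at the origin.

The Hessian of f at 0 is [[2, 0], [0, 0]] with rank 1, so corank 1. A Groebner basis of the Jacobian ideal J(f) in C{s,t} is {t^3, s}; counting standard monomials gives mu = 3. Corank 1: A-series; mu = 3 gives A_3.

3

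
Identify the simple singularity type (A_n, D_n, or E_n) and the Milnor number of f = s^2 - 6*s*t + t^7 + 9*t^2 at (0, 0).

Type A_6, Milnor number mu = 6.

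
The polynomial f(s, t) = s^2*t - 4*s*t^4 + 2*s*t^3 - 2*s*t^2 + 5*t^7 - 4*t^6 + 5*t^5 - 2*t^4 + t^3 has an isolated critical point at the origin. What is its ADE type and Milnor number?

The Hessian of f at 0 is [[0, 0], [0, 0]] with rank 0, so corank 2. A Groebner basis of the Jacobian ideal J(f) in C{s,t} is {2*s^2/3 + s*t^3 + 11*s*t^2/6 - 5*s*t/4 - 7*t^3/4 + 7*t^2/12, -s*t/2 + t^4 - t^3/2 + t^2/2, s^3 - 13*s^2/3 - 79*s*t^2/6 + 23*s*t/4 + 37*t^3/4 - 17*t^2/12, s^2*t - 4*s^2/3 - 31*s*t^2/6 + 7*s*t/4 + 13*t^3/4 - 5*t^2/12}; counting standard monomials gives mu = 8. Corank 2; j^3 = t*(s - t)^2 has shape L^2 M (L != M), so D-series; mu = 8 gives D_8.

Type D_8, Milnor number mu = 8.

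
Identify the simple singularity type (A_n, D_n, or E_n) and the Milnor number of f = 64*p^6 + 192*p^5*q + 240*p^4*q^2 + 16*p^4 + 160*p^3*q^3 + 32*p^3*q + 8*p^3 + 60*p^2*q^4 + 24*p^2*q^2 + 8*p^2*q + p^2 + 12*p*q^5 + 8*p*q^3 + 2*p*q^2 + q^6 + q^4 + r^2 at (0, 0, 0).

The Hessian of f at 0 has rank 2. Corank 1: A-series; mu = 5 gives A_5.

Type A_{5}, Milnor number mu = 5.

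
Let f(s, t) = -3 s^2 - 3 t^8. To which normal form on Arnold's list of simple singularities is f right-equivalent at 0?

A_7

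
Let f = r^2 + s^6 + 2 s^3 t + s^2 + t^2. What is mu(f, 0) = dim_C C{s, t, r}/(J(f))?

The Hessian of f at 0 has rank 3. Corank 0: nondegenerate Morse point, so A_1.

1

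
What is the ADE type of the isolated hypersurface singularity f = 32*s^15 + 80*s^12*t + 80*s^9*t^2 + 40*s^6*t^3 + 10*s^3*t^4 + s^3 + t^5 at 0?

E_{8}

The Hessian of f at 0 has rank 0. Corank 2; j^3 = s^3 is a perfect cube, so E-series; the 5-jet and mu = 8 give E_8.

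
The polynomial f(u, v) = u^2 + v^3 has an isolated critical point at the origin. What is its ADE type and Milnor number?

Type A_{2}, Milnor number mu = 2.

The Hessian of f at 0 is [[2, 0], [0, 0]] with rank 1, so corank 1. A Groebner basis of the Jacobian ideal J(f) in C{u,v} is {v^2, u}; counting standard monomials gives mu = 2. Corank 1: A-series; mu = 2 gives A_2.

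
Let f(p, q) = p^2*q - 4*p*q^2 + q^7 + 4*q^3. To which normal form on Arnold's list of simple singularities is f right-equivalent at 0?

The Hessian of f at 0 is [[0, 0], [0, 0]] with rank 0, so corank 2. A Groebner basis of the Jacobian ideal J(f) in C{p,q} is {p^2/7 + q^6 - 4*q^2/7, p^3 - 8*q^3, p*q - 2*q^2}; counting standard monomials gives mu = 8. Corank 2; j^3 = q*(p - 2*q)^2 has shape L^2 M (L != M), so D-series; mu = 8 gives D_8.

D_{8}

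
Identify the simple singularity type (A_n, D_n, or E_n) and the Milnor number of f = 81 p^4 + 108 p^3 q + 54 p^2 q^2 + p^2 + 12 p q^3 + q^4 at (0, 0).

The Hessian of f at 0 is [[2, 0], [0, 0]] with rank 1, so corank 1. A Groebner basis of the Jacobian ideal J(f) in C{p,q} is {q^3, p}; counting standard monomials gives mu = 3. Corank 1: A-series; mu = 3 gives A_3.

Type A_3, Milnor number mu = 3.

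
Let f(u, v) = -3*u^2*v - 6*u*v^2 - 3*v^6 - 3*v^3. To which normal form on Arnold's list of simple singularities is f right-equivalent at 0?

D_7

The Hessian of f at 0 is [[0, 0], [0, 0]] with rank 0, so corank 2. A Groebner basis of the Jacobian ideal J(f) in C{u,v} is {u^2/6 + v^5 - v^2/6, u^3 + v^3, u*v + v^2}; counting standard monomials gives mu = 7. Corank 2; j^3 = -3*v*(u + v)^2 has shape L^2 M (L != M), so D-series; mu = 7 gives D_7.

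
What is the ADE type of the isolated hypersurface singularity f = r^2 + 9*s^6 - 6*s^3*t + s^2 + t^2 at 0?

The Hessian of f at 0 has rank 3. Corank 0: nondegenerate Morse point, so A_1.

A_{1}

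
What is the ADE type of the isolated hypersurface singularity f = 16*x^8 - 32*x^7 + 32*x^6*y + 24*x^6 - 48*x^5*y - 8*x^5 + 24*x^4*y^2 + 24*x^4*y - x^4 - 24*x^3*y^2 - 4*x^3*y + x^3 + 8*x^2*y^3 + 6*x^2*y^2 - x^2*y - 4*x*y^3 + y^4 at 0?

The Hessian of f at 0 has rank 0. Corank 2; j^3 = x^2*(x - y) has shape L^2 M (L != M), so D-series; mu = 5 gives D_5.

D_{5}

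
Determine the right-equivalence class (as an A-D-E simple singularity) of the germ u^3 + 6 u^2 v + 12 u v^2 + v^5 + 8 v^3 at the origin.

The Hessian of f at 0 has rank 0. Corank 2; j^3 = (u + 2*v)^3 is a perfect cube, so E-series; the 5-jet and mu = 8 give E_8.

E_{8}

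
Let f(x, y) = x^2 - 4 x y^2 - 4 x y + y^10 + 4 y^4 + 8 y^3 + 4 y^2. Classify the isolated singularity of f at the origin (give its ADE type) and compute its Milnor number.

Type A9, Milnor number mu = 9.

The Hessian of f at 0 is [[2, -4], [-4, 8]] with rank 1, so corank 1. A Groebner basis of the Jacobian ideal J(f) in C{x,y} is {x^5 - 20*x^4 + 120*x^3*y - 140*x^3 + 432*x^2*y - 184*x^2 + 432*x*y - 64*x + 128*y, x^4*y - 4*x^4 + 20*x^3*y - 20*x^3 + 60*x^2*y - 24*x^2 + 56*x*y - 8*x + 16*y, -x/2 + y^2 + y}; counting standard monomials gives mu = 9. Corank 1: A-series; mu = 9 gives A_9.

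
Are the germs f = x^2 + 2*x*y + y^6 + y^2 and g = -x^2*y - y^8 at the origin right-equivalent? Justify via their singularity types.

The Hessian of f at 0 has rank 1. Corank 1: A-series; mu = 5 gives A_5. The Hessian of g at 0 has rank 0. Corank 2; j^3 = -x^2*y has shape L^2 M (L != M), so D-series; mu = 9 gives D_9. f is A_5 but g is D_9, hence not right-equivalent.

No.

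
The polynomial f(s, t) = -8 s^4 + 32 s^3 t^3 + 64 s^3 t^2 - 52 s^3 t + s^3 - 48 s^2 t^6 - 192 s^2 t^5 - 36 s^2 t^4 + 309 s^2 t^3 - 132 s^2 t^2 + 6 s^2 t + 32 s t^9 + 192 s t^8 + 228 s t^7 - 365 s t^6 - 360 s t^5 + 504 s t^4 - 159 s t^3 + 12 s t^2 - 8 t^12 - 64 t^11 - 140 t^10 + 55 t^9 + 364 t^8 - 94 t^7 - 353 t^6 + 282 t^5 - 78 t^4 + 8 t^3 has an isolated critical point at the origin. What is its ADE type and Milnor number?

The Hessian of f at 0 has rank 0. Corank 2; j^3 = (s + 2*t)^3 is a perfect cube, so E-series; the 4-jet and mu = 7 give E_7.

Type E_{7}, Milnor number mu = 7.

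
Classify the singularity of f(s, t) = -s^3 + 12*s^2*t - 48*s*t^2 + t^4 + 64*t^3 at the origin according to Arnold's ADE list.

The Hessian of f at 0 is [[0, 0], [0, 0]] with rank 0, so corank 2. A Groebner basis of the Jacobian ideal J(f) in C{s,t} is {t^3, s^2 - 8*s*t + 16*t^2}; counting standard monomials gives mu = 6. Corank 2; j^3 = -(s - 4*t)^3 is a perfect cube, so E-series; the 4-jet and mu = 6 give E_6.

E_{6}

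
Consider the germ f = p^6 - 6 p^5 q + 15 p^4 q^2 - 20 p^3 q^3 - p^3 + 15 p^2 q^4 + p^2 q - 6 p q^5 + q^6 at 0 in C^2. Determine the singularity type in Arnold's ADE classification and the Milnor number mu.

Type D7, Milnor number mu = 7.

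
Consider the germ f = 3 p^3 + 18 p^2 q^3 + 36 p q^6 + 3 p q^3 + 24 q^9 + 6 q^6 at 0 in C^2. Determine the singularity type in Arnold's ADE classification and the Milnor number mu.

Type E7, Milnor number mu = 7.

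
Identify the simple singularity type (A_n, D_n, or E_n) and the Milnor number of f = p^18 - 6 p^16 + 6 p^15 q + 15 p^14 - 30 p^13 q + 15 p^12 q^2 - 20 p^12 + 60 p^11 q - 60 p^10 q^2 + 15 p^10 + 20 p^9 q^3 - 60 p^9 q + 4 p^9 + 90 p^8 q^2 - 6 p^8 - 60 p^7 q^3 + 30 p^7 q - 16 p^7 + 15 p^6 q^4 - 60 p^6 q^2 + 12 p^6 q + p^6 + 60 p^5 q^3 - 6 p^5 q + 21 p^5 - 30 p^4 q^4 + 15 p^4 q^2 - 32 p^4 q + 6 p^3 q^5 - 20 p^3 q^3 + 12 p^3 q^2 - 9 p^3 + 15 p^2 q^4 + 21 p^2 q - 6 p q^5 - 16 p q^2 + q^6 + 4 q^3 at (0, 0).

Type D_7, Milnor number mu = 7.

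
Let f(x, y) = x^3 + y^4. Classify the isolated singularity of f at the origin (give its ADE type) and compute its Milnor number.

Type E_6, Milnor number mu = 6.

The Hessian of f at 0 has rank 0. Corank 2; j^3 = x^3 is a perfect cube, so E-series; the 4-jet and mu = 6 give E_6.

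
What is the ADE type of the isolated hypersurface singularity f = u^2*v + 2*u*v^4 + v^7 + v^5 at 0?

The Hessian of f at 0 is [[0, 0], [0, 0]] with rank 0, so corank 2. A Groebner basis of the Jacobian ideal J(f) in C{u,v} is {u*v + v^4, u*v^2, u^2 - 5*u*v}; counting standard monomials gives mu = 6. Corank 2; j^3 = u^2*v has shape L^2 M (L != M), so D-series; mu = 6 gives D_6.

D6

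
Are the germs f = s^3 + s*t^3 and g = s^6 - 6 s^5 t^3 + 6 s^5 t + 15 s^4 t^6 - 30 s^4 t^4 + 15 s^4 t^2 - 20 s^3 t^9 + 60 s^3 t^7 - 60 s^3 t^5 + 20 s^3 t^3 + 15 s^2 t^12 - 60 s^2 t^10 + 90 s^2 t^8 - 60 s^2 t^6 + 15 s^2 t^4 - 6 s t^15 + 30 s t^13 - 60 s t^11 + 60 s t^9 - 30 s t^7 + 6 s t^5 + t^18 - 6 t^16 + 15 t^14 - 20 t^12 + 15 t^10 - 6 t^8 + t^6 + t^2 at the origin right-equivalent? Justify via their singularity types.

No.

The Hessian of f at 0 has rank 0. Corank 2; j^3 = s^3 is a perfect cube, so E-series; the 4-jet and mu = 7 give E_7. The Hessian of g at 0 has rank 1. Corank 1: A-series; mu = 5 gives A_5. f is E_7 but g is A_5, hence not right-equivalent.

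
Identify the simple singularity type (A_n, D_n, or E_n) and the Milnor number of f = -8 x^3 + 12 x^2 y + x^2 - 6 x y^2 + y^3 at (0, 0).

The Hessian of f at 0 has rank 1. Corank 1: A-series; mu = 2 gives A_2.

Type A_{2}, Milnor number mu = 2.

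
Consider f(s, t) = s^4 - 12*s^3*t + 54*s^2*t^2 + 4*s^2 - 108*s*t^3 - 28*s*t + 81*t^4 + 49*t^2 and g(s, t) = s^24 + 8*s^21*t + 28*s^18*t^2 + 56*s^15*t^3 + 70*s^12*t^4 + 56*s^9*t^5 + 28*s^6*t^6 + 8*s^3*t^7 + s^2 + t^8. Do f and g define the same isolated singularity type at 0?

The Hessian of f at 0 has rank 1. Corank 1: A-series; mu = 3 gives A_3. The Hessian of g at 0 has rank 1. Corank 1: A-series; mu = 7 gives A_7. f is A_3 but g is A_7, hence not right-equivalent.

No.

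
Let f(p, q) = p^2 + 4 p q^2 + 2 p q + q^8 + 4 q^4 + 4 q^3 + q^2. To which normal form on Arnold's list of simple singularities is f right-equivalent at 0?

A_{7}

The Hessian of f at 0 has rank 1. Corank 1: A-series; mu = 7 gives A_7.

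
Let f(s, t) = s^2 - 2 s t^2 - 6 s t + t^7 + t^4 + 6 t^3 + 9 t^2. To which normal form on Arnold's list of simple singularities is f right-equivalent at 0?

A6

The Hessian of f at 0 is [[2, -6], [-6, 18]] with rank 1, so corank 1. A Groebner basis of the Jacobian ideal J(f) in C{s,t} is {s^3 - 9*s^2*t + 27*s^2 - 108*s*t + 81*s - 243*t, -s + t^2 + 3*t}; counting standard monomials gives mu = 6. Corank 1: A-series; mu = 6 gives A_6.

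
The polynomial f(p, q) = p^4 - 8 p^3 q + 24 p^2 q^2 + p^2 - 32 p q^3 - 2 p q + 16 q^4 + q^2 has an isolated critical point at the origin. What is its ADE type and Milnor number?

Type A3, Milnor number mu = 3.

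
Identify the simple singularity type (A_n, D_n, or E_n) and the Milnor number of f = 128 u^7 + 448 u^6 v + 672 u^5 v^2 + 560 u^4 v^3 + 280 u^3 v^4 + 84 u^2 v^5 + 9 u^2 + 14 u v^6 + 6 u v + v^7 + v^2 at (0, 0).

The Hessian of f at 0 is [[18, 6], [6, 2]] with rank 1, so corank 1. A Groebner basis of the Jacobian ideal J(f) in C{u,v} is {v^6, u + v/3}; counting standard monomials gives mu = 6. Corank 1: A-series; mu = 6 gives A_6.

Type A_6, Milnor number mu = 6.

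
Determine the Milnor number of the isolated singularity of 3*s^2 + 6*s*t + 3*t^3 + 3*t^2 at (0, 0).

2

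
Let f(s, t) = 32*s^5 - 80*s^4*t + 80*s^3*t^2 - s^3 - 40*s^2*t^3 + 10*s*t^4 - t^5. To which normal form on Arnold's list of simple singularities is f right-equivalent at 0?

The Hessian of f at 0 is [[0, 0], [0, 0]] with rank 0, so corank 2. A Groebner basis of the Jacobian ideal J(f) in C{s,t} is {t^5, s*t^3 - t^4/8, s^2}; counting standard monomials gives mu = 8. Corank 2; j^3 = -s^3 is a perfect cube, so E-series; the 5-jet and mu = 8 give E_8.

E_{8}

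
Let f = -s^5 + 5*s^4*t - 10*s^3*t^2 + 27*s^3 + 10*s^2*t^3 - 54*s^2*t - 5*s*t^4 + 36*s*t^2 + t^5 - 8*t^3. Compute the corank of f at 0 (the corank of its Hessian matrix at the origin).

2

The Hessian at 0 is [[0, 0], [0, 0]] of rank 0; hence corank 2.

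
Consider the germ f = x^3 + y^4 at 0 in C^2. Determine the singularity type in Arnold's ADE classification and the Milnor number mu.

The Hessian of f at 0 has rank 0. Corank 2; j^3 = x^3 is a perfect cube, so E-series; the 4-jet and mu = 6 give E_6.

Type E_{6}, Milnor number mu = 6.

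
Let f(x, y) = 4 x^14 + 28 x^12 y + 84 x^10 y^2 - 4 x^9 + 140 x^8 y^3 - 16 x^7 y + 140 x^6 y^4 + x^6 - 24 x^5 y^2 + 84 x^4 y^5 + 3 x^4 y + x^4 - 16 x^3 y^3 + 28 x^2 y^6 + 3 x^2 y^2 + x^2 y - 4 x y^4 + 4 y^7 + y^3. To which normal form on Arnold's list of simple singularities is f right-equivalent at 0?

D_4

The Hessian of f at 0 is [[0, 0], [0, 0]] with rank 0, so corank 2. A Groebner basis of the Jacobian ideal J(f) in C{x,y} is {y^3, x^2 + 3*y^2, x*y}; counting standard monomials gives mu = 4. Corank 2; j^3 = y*(x^2 + y^2) splits into three distinct lines over C (the quadratic factor has nonzero discriminant), so D_4.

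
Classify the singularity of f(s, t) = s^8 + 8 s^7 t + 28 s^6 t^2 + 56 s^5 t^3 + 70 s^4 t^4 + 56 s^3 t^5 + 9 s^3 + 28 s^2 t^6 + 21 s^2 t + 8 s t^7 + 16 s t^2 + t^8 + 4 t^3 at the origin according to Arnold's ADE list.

D_{9}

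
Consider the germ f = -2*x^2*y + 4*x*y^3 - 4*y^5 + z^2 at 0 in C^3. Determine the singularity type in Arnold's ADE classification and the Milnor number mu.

The Hessian of f at 0 is [[0, 0, 0], [0, 0, 0], [0, 0, 2]] with rank 1, so corank 2. A Groebner basis of the Jacobian ideal J(f) in C{x,y,z} is {x^3, x^2*y, x^2/4 + x*y^2, -x*y + y^3, z}; counting standard monomials gives mu = 6. Corank 2; j^3 = -2*x^2*y has shape L^2 M (L != M), so D-series; mu = 6 gives D_6.

Type D_{6}, Milnor number mu = 6.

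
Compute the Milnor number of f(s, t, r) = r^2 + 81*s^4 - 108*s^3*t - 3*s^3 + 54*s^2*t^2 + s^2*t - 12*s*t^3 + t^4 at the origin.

The Hessian of f at 0 is [[0, 0, 0], [0, 0, 0], [0, 0, 2]] with rank 1, so corank 2. A Groebner basis of the Jacobian ideal J(f) in C{s,t,r} is {s*t^2, s*t/12 + t^3, s^2 - s*t/3, r}; counting standard monomials gives mu = 5. Corank 2; j^3 = -s^2*(3*s - t) has shape L^2 M (L != M), so D-series; mu = 5 gives D_5.

5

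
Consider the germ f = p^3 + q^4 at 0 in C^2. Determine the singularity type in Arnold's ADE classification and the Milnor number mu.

Type E6, Milnor number mu = 6.

The Hessian of f at 0 has rank 0. Corank 2; j^3 = p^3 is a perfect cube, so E-series; the 4-jet and mu = 6 give E_6.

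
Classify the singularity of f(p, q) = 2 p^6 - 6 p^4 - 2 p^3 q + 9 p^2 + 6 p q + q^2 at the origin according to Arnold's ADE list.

A_{5}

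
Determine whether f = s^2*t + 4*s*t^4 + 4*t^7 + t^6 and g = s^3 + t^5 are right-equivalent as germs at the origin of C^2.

The Hessian of f at 0 has rank 0. Corank 2; j^3 = s^2*t has shape L^2 M (L != M), so D-series; mu = 7 gives D_7. The Hessian of g at 0 has rank 0. Corank 2; j^3 = s^3 is a perfect cube, so E-series; the 5-jet and mu = 8 give E_8. f is D_7 but g is E_8, hence not right-equivalent.

No.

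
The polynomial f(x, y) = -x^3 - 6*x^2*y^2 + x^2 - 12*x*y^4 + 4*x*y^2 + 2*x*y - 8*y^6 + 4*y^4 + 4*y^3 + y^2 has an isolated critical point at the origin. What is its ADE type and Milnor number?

Type A_2, Milnor number mu = 2.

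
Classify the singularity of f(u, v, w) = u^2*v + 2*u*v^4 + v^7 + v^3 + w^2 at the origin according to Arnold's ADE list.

D4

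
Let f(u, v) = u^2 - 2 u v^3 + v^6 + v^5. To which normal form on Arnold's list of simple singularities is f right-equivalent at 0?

A_4

The Hessian of f at 0 is [[2, 0], [0, 0]] with rank 1, so corank 1. A Groebner basis of the Jacobian ideal J(f) in C{u,v} is {-u + v^3, u^2, u*v}; counting standard monomials gives mu = 4. Corank 1: A-series; mu = 4 gives A_4.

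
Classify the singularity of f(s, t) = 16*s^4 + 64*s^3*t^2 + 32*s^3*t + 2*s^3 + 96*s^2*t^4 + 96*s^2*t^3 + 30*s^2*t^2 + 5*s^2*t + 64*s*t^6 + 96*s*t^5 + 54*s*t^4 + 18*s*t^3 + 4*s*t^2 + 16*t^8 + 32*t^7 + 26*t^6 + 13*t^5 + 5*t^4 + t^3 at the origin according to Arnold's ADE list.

The Hessian of f at 0 is [[0, 0], [0, 0]] with rank 0, so corank 2. A Groebner basis of the Jacobian ideal J(f) in C{s,t} is {s*t^2 + s*t/7 + t^2/7, -s*t/7 + t^3 - t^2/7, s^2 + 10*s*t/7 + 3*t^2/7}; counting standard monomials gives mu = 5. Corank 2; j^3 = (s + t)^2*(2*s + t) has shape L^2 M (L != M), so D-series; mu = 5 gives D_5.

D_5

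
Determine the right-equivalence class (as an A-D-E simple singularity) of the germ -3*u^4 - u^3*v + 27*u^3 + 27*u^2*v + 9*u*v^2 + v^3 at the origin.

E7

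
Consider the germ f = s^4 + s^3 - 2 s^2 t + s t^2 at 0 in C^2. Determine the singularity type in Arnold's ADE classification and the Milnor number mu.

The Hessian of f at 0 is [[0, 0], [0, 0]] with rank 0, so corank 2. A Groebner basis of the Jacobian ideal J(f) in C{s,t} is {s*t^2 - s*t/4 + t^2/4, -s*t/4 + t^3 + t^2/4, s^2 - s*t}; counting standard monomials gives mu = 5. Corank 2; j^3 = s*(s - t)^2 has shape L^2 M (L != M), so D-series; mu = 5 gives D_5.

Type D5, Milnor number mu = 5.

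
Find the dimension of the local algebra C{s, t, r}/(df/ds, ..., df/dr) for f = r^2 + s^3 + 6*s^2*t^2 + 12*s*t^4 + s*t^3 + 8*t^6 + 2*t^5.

7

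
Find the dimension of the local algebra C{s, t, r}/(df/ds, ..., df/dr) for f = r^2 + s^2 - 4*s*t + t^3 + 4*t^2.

The Hessian of f at 0 is [[2, -4, 0], [-4, 8, 0], [0, 0, 2]] with rank 2, so corank 1. A Groebner basis of the Jacobian ideal J(f) in C{s,t,r} is {t^2, s - 2*t, r}; counting standard monomials gives mu = 2. Corank 1: A-series; mu = 2 gives A_2.

2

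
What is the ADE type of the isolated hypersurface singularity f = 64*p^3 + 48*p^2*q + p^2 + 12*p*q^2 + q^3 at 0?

The Hessian of f at 0 is [[2, 0], [0, 0]] with rank 1, so corank 1. A Groebner basis of the Jacobian ideal J(f) in C{p,q} is {q^2, p}; counting standard monomials gives mu = 2. Corank 1: A-series; mu = 2 gives A_2.

A_{2}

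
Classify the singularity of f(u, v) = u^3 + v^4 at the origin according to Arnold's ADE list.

E_6

The Hessian of f at 0 has rank 0. Corank 2; j^3 = u^3 is a perfect cube, so E-series; the 4-jet and mu = 6 give E_6.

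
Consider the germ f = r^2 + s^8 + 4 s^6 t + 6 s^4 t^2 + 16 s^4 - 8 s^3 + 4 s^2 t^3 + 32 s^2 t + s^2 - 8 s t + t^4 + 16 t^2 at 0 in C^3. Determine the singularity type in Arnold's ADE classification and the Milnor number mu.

Type A_3, Milnor number mu = 3.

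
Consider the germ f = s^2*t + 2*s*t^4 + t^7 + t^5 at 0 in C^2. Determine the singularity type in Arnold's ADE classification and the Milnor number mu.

Type D_6, Milnor number mu = 6.

The Hessian of f at 0 has rank 0. Corank 2; j^3 = s^2*t has shape L^2 M (L != M), so D-series; mu = 6 gives D_6.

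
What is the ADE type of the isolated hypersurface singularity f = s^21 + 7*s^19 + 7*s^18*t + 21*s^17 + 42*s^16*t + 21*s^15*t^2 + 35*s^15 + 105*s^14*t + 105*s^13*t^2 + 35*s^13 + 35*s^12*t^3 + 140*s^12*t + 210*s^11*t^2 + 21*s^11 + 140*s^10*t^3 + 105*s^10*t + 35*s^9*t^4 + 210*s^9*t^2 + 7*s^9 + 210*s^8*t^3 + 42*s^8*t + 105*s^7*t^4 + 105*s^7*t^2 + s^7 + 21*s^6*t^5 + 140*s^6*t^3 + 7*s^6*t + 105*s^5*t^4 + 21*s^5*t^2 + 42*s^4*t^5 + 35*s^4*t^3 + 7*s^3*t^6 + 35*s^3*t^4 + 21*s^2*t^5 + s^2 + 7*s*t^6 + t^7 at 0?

A_6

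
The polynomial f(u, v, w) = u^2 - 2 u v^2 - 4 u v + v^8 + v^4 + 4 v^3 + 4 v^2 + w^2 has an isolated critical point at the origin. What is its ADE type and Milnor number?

Type A7, Milnor number mu = 7.

The Hessian of f at 0 is [[2, -4, 0], [-4, 8, 0], [0, 0, 2]] with rank 2, so corank 1. A Groebner basis of the Jacobian ideal J(f) in C{u,v,w} is {u^4 - 24*u^3 + 112*u^2*v - 176*u^2 + 448*u*v - 192*u + 384*v, u^3*v - 6*u^3 + 24*u^2*v - 32*u^2 + 80*u*v - 32*u + 64*v, -u + v^2 + 2*v, w}; counting standard monomials gives mu = 7. Corank 1: A-series; mu = 7 gives A_7.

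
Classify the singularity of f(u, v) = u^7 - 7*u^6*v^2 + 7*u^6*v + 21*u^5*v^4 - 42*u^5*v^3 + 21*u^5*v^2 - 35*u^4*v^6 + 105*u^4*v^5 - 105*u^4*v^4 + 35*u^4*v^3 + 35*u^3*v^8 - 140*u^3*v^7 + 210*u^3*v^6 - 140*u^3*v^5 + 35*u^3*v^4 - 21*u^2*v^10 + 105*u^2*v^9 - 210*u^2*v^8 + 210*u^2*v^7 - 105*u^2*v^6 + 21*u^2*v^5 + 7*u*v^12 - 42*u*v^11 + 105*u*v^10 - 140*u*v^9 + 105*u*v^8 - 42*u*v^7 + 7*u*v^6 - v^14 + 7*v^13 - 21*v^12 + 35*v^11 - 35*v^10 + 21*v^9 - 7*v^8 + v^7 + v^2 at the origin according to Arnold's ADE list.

A_6

The Hessian of f at 0 is [[0, 0], [0, 2]] with rank 1, so corank 1. A Groebner basis of the Jacobian ideal J(f) in C{u,v} is {u^6, v}; counting standard monomials gives mu = 6. Corank 1: A-series; mu = 6 gives A_6.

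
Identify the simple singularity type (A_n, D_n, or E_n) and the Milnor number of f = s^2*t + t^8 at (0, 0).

Type D_9, Milnor number mu = 9.

The Hessian of f at 0 is [[0, 0], [0, 0]] with rank 0, so corank 2. A Groebner basis of the Jacobian ideal J(f) in C{s,t} is {s^2/8 + t^7, s^3, s*t}; counting standard monomials gives mu = 9. Corank 2; j^3 = s^2*t has shape L^2 M (L != M), so D-series; mu = 9 gives D_9.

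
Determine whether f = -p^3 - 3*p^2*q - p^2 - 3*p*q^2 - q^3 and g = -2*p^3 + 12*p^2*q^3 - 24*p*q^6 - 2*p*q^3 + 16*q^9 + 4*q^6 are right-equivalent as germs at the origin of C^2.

The Hessian of f at 0 is [[-2, 0], [0, 0]] with rank 1, so corank 1. A Groebner basis of the Jacobian ideal J(f) in C{p,q} is {q^2, p}; counting standard monomials gives mu = 2. Corank 1: A-series; mu = 2 gives A_2. The Hessian of g at 0 is [[0, 0], [0, 0]] with rank 0, so corank 2. A Groebner basis of the Jacobian ideal J(g) in C{p,q} is {p^3, p*q^2, 3*p^2 + q^3}; counting standard monomials gives mu = 7. Corank 2; j^3 = -2*p^3 is a perfect cube, so E-series; the 4-jet and mu = 7 give E_7. f is A_2 but g is E_7, hence not right-equivalent.

No.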